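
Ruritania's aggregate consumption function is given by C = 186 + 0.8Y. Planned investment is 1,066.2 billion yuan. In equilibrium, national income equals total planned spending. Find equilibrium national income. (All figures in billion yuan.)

Y = 6261

Y = C + I = 186 + 0.8Y + 1066.2
Y − 0.8Y = 1252.2
0.2Y = 1252.2, so Y = 1252.2/0.2 = 6261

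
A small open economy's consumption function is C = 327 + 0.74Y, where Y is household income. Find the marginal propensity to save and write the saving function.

MPS = 1 − MPC = 1 − 0.74 = 0.26
S = Y − C = -327 + 0.26Y

MPS = 0.26; S = -327 + 0.26Y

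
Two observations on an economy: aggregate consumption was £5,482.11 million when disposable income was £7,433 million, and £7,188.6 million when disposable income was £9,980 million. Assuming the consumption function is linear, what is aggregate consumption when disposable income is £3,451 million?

MPC = (7188.6 − 5482.11)/(9980 − 7433) = 1706.49/2547 = 0.67
a = 5482.11 − 0.67(7433) = 5482.11 − 4980.11 = 502
C = 502 + 0.67(3451) = 502 + 2312.17 = 2814.17

C = 2814.17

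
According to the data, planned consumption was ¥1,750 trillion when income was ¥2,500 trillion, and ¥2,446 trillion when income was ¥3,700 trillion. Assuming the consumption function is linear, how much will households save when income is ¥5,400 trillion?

MPC = (2446 − 1750)/(3700 − 2500) = 696/1200 = 0.58
a = 1750 − 0.58(2500) = 1750 − 1450 = 300
C = 300 + 0.58(5400) = 3432
S = 5400 − 3432 = 1968

S = 1968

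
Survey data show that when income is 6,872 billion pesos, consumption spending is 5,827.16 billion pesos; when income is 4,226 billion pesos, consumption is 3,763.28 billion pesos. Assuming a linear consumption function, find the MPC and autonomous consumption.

MPC = 0.78; a = 467

MPC = ΔC/ΔY = (5827.16 − 3763.28)/(6872 − 4226) = 2063.88/2646 = 0.78
a = C − MPC·Y = 3763.28 − 0.78(4226) = 3763.28 − 3296.28 = 467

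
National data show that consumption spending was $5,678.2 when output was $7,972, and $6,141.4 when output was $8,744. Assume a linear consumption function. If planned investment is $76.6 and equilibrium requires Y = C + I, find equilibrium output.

MPC = (6141.4 − 5678.2)/(8744 − 7972) = 463.2/772 = 0.6
a = 5678.2 − 0.6(7972) = 895
Equilibrium: Y = 895 + 0.6Y + 76.6
0.4Y = 971.6, so Y = 971.6/0.4 = 2429

Y = 2429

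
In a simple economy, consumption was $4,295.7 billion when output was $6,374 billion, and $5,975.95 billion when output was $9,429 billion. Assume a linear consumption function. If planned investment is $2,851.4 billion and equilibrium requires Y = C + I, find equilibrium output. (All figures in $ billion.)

Y = 8092

MPC = (5975.95 − 4295.7)/(9429 − 6374) = 1680.25/3055 = 0.55
a = 4295.7 − 0.55(6374) = 790
Equilibrium: Y = 790 + 0.55Y + 2851.4
0.45Y = 3641.4, so Y = 3641.4/0.45 = 8092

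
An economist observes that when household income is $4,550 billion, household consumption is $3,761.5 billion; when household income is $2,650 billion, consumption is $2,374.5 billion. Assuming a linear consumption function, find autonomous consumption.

MPC = ΔC/ΔY = (3761.5 − 2374.5)/(4550 − 2650) = 1387/1900 = 0.73
a = C − MPC·Y = 2374.5 − 0.73(2650) = 2374.5 − 1934.5 = 440

a = 440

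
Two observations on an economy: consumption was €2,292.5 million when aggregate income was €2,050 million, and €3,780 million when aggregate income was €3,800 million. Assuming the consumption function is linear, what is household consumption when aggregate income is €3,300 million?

MPC = (3780 − 2292.5)/(3800 − 2050) = 1487.5/1750 = 0.85
a = 2292.5 − 0.85(2050) = 2292.5 − 1742.5 = 550
C = 550 + 0.85(3300) = 550 + 2805 = 3355

C = 3355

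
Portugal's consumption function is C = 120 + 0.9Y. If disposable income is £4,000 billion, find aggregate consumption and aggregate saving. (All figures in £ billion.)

C = 120 + 0.9(4000) = 120 + 3600 = 3720
S = Y − C = 4000 − 3720 = 280

C = 3720; S = 280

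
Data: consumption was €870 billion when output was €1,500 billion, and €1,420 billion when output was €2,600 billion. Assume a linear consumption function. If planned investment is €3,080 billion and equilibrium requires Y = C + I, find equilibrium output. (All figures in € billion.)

Y = 6400

MPC = (1420 − 870)/(2600 − 1500) = 550/1100 = 0.5
a = 870 − 0.5(1500) = 120
Equilibrium: Y = 120 + 0.5Y + 3080
0.5Y = 3200, so Y = 3200/0.5 = 6400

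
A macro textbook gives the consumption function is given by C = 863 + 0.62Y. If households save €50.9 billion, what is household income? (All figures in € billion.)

Y = 2405

S = Y − C = -863 + 0.38Y
-863 + 0.38Y = 50.9, so 0.38Y = 913.9 and Y = 2405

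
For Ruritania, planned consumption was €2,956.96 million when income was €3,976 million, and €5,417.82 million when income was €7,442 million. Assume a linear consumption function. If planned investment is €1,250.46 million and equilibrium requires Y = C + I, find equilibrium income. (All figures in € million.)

Y = 4774

MPC = (5417.82 − 2956.96)/(7442 − 3976) = 2460.86/3466 = 0.71
a = 2956.96 − 0.71(3976) = 134
Equilibrium: Y = 134 + 0.71Y + 1250.46
0.29Y = 1384.46, so Y = 1384.46/0.29 = 4774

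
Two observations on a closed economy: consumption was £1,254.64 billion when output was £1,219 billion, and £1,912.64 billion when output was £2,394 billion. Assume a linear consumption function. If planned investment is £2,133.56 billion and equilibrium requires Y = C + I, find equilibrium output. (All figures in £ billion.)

Y = 6149

MPC = (1912.64 − 1254.64)/(2394 − 1219) = 658/1175 = 0.56
a = 1254.64 − 0.56(1219) = 572
Equilibrium: Y = 572 + 0.56Y + 2133.56
0.44Y = 2705.56, so Y = 2705.56/0.44 = 6149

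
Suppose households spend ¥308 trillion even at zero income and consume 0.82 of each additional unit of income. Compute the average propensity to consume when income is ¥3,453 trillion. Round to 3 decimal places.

APC = 0.909

C = 308 + 0.82(3453) = 3139.46
APC = C/Y = 3139.46/3453 = 0.909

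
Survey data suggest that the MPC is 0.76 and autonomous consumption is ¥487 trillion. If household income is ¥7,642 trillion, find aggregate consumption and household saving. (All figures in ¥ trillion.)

C = 487 + 0.76(7642) = 487 + 5807.92 = 6294.92
S = Y − C = 7642 − 6294.92 = 1347.08

C = 6294.92; S = 1347.08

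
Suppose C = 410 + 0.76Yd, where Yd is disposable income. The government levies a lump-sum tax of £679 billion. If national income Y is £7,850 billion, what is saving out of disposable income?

S = 1311.04

Yd = Y − T = 7850 − 679 = 7171
C = 410 + 0.76(7171) = 410 + 5449.96 = 5859.96
S = Yd − C = 7171 − 5859.96 = 1311.04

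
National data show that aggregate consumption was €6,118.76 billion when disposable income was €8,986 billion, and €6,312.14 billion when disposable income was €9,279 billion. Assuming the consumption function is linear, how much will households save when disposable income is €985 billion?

MPC = (6312.14 − 6118.76)/(9279 − 8986) = 193.38/293 = 0.66
a = 6118.76 − 0.66(8986) = 6118.76 − 5930.76 = 188
C = 188 + 0.66(985) = 838.1
S = 985 − 838.1 = 146.9

S = 146.9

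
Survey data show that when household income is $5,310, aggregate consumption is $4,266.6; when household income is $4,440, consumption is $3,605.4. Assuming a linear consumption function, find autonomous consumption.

MPC = ΔC/ΔY = (4266.6 − 3605.4)/(5310 − 4440) = 661.2/870 = 0.76
a = C − MPC·Y = 3605.4 − 0.76(4440) = 3605.4 − 3374.4 = 231

a = 231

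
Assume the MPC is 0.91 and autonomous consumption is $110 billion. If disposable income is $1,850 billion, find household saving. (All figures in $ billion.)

S = 56.5

C = 110 + 0.91(1850) = 110 + 1683.5 = 1793.5
S = Y − C = 1850 − 1793.5 = 56.5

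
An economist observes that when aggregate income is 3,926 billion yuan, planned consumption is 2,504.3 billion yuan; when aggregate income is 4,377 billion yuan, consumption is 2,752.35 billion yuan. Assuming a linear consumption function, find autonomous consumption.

a = 345

MPC = ΔC/ΔY = (2752.35 − 2504.3)/(4377 − 3926) = 248.05/451 = 0.55
a = C − MPC·Y = 2504.3 − 0.55(3926) = 2504.3 − 2159.3 = 345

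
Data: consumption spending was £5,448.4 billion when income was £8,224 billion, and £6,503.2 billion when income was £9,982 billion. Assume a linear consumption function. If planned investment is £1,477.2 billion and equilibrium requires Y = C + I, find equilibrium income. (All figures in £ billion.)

MPC = (6503.2 − 5448.4)/(9982 − 8224) = 1054.8/1758 = 0.6
a = 5448.4 − 0.6(8224) = 514
Equilibrium: Y = 514 + 0.6Y + 1477.2
0.4Y = 1991.2, so Y = 1991.2/0.4 = 4978

Y = 4978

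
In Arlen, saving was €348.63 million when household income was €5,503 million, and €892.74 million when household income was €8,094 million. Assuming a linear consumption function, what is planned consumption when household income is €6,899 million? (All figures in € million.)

MPS = ΔS/ΔY = (892.74 − 348.63)/(8094 − 5503) = 544.11/2591 = 0.21
MPC = 1 − MPS = 0.79
Autonomous saving = 348.63 − 0.21(5503) = -807, so a = 807
C = 807 + 0.79(6899) = 807 + 5450.21 = 6257.21

C = 6257.21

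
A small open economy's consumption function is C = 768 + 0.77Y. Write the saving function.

S = -768 + 0.23Y

S = Y − C = Y − (768 + 0.77Y) = -768 + (1 − 0.77)Y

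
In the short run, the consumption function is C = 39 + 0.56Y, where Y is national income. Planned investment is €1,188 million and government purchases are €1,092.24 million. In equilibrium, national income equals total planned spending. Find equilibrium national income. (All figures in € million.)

Y = 5271

Y = C + I + G = 39 + 0.56Y + 1188 + 1092.24
Y − 0.56Y = 2319.24
0.44Y = 2319.24, so Y = 2319.24/0.44 = 5271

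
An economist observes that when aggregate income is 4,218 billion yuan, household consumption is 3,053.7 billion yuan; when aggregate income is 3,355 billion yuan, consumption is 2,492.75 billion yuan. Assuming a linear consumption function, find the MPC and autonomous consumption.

MPC = ΔC/ΔY = (3053.7 − 2492.75)/(4218 − 3355) = 560.95/863 = 0.65
a = C − MPC·Y = 2492.75 − 0.65(3355) = 2492.75 − 2180.75 = 312

MPC = 0.65; a = 312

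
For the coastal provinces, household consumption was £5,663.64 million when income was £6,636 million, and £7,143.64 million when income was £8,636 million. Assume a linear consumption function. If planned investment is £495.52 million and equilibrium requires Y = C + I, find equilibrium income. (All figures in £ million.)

Y = 4802

MPC = (7143.64 − 5663.64)/(8636 − 6636) = 1480/2000 = 0.74
a = 5663.64 − 0.74(6636) = 753
Equilibrium: Y = 753 + 0.74Y + 495.52
0.26Y = 1248.52, so Y = 1248.52/0.26 = 4802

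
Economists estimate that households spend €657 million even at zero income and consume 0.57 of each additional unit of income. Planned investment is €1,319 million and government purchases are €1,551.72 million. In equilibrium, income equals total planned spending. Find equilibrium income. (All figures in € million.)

Y = 8204

Y = C + I + G = 657 + 0.57Y + 1319 + 1551.72
Y − 0.57Y = 3527.72
0.43Y = 3527.72, so Y = 3527.72/0.43 = 8204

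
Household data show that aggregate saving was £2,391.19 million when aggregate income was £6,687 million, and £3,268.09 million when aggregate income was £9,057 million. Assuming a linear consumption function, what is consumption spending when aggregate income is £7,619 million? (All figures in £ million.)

C = 4882.97

MPS = ΔS/ΔY = (3268.09 − 2391.19)/(9057 − 6687) = 876.9/2370 = 0.37
MPC = 1 − MPS = 0.63
Autonomous saving = 2391.19 − 0.37(6687) = -83, so a = 83
C = 83 + 0.63(7619) = 83 + 4799.97 = 4882.97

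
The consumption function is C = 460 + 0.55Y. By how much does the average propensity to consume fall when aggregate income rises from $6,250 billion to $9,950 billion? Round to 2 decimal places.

At Y = 6250: C = 460 + 0.55(6250) = 3897.5, APC = 3897.5/6250 = 0.624
At Y = 9950: C = 5932.5, APC = 5932.5/9950 = 0.596
Fall in APC = 0.624 − 0.596 = 0.028 ≈ 0.03

ΔAPC = 0.03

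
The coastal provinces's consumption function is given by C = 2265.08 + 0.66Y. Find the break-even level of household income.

At break-even, C = Y: 2265.08 + 0.66Y = Y
0.34Y = 2265.08, so Y = 2265.08/0.34 = 6662

Y = 6662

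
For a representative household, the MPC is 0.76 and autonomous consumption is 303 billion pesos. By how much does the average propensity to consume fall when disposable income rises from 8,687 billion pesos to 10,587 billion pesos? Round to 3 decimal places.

At Y = 8687: C = 303 + 0.76(8687) = 6905.12, APC = 6905.12/8687 = 0.7949
At Y = 10587: C = 8349.12, APC = 8349.12/10587 = 0.7886
Fall in APC = 0.7949 − 0.7886 = 0.0063 ≈ 0.006

ΔAPC = 0.006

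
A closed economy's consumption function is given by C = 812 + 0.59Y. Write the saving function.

S = Y − C = Y − (812 + 0.59Y) = -812 + (1 − 0.59)Y

S = -812 + 0.41Y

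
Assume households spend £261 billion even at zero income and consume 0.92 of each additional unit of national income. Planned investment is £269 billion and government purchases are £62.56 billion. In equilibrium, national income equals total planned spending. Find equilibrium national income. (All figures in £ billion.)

Y = 7407

Y = C + I + G = 261 + 0.92Y + 269 + 62.56
Y − 0.92Y = 592.56
0.08Y = 592.56, so Y = 592.56/0.08 = 7407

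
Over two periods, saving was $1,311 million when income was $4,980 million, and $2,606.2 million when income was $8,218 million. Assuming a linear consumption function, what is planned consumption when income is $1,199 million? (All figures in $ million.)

C = 1400.4

MPS = ΔS/ΔY = (2606.2 − 1311)/(8218 − 4980) = 1295.2/3238 = 0.4
MPC = 1 − MPS = 0.6
Autonomous saving = 1311 − 0.4(4980) = -681, so a = 681
C = 681 + 0.6(1199) = 681 + 719.4 = 1400.4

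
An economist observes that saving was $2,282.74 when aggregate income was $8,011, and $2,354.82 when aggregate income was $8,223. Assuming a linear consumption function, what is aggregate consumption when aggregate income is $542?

C = 798.72

MPS = ΔS/ΔY = (2354.82 − 2282.74)/(8223 − 8011) = 72.08/212 = 0.34
MPC = 1 − MPS = 0.66
Autonomous saving = 2282.74 − 0.34(8011) = -441, so a = 441
C = 441 + 0.66(542) = 441 + 357.72 = 798.72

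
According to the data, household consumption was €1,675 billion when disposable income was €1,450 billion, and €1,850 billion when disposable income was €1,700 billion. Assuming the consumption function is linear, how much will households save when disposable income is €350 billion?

S = -555

MPC = (1850 − 1675)/(1700 − 1450) = 175/250 = 0.7
a = 1675 − 0.7(1450) = 1675 − 1015 = 660
C = 660 + 0.7(350) = 905
S = 350 − 905 = -555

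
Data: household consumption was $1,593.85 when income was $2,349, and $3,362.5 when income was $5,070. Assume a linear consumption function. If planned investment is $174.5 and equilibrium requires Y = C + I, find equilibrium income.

Y = 690

MPC = (3362.5 − 1593.85)/(5070 − 2349) = 1768.65/2721 = 0.65
a = 1593.85 − 0.65(2349) = 67
Equilibrium: Y = 67 + 0.65Y + 174.5
0.35Y = 241.5, so Y = 241.5/0.35 = 690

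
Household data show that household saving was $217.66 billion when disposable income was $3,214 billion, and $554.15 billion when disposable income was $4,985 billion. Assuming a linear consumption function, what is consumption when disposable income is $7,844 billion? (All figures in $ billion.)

MPS = ΔS/ΔY = (554.15 − 217.66)/(4985 − 3214) = 336.49/1771 = 0.19
MPC = 1 − MPS = 0.81
Autonomous saving = 217.66 − 0.19(3214) = -393, so a = 393
C = 393 + 0.81(7844) = 393 + 6353.64 = 6746.64

C = 6746.64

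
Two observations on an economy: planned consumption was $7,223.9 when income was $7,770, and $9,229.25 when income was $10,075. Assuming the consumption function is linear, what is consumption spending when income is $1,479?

C = 1750.73

MPC = (9229.25 − 7223.9)/(10075 − 7770) = 2005.35/2305 = 0.87
a = 7223.9 − 0.87(7770) = 7223.9 − 6759.9 = 464
C = 464 + 0.87(1479) = 464 + 1286.73 = 1750.73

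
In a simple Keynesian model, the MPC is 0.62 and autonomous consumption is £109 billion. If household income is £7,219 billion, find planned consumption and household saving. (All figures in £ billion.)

C = 109 + 0.62(7219) = 109 + 4475.78 = 4584.78
S = Y − C = 7219 − 4584.78 = 2634.22

C = 4584.78; S = 2634.22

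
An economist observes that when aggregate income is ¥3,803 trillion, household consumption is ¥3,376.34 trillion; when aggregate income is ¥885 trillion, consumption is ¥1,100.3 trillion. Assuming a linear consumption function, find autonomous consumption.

MPC = ΔC/ΔY = (3376.34 − 1100.3)/(3803 − 885) = 2276.04/2918 = 0.78
a = C − MPC·Y = 1100.3 − 0.78(885) = 1100.3 − 690.3 = 410

a = 410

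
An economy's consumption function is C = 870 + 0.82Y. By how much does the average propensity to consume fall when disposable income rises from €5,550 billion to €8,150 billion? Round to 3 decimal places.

At Y = 5550: C = 870 + 0.82(5550) = 5421, APC = 5421/5550 = 0.9768
At Y = 8150: C = 7553, APC = 7553/8150 = 0.9267
Fall in APC = 0.9768 − 0.9267 = 0.0501 ≈ 0.050

ΔAPC = 0.050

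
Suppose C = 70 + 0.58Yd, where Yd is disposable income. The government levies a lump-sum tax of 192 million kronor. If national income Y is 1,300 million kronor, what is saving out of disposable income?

Yd = Y − T = 1300 − 192 = 1108
C = 70 + 0.58(1108) = 70 + 642.64 = 712.64
S = Yd − C = 1108 − 712.64 = 395.36

S = 395.36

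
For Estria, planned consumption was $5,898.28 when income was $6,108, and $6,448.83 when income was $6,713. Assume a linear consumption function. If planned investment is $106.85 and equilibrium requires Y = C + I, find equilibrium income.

MPC = (6448.83 − 5898.28)/(6713 − 6108) = 550.55/605 = 0.91
a = 5898.28 − 0.91(6108) = 340
Equilibrium: Y = 340 + 0.91Y + 106.85
0.09Y = 446.85, so Y = 446.85/0.09 = 4965

Y = 4965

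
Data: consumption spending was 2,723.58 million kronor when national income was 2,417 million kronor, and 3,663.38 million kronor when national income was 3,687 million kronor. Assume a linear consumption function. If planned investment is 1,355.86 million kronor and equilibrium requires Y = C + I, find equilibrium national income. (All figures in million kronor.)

Y = 8811

MPC = (3663.38 − 2723.58)/(3687 − 2417) = 939.8/1270 = 0.74
a = 2723.58 − 0.74(2417) = 935
Equilibrium: Y = 935 + 0.74Y + 1355.86
0.26Y = 2290.86, so Y = 2290.86/0.26 = 8811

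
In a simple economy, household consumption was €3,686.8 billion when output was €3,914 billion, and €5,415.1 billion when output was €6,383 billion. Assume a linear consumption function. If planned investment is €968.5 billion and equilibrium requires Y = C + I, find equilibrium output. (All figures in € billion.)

MPC = (5415.1 − 3686.8)/(6383 − 3914) = 1728.3/2469 = 0.7
a = 3686.8 − 0.7(3914) = 947
Equilibrium: Y = 947 + 0.7Y + 968.5
0.3Y = 1915.5, so Y = 1915.5/0.3 = 6385

Y = 6385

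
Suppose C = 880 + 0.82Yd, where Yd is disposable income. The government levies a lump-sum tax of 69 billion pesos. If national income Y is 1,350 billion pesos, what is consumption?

C = 1930.42

Yd = Y − T = 1350 − 69 = 1281
C = 880 + 0.82(1281) = 880 + 1050.42 = 1930.42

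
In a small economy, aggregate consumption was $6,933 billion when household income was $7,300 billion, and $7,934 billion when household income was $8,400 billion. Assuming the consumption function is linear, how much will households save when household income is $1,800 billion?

S = -128

MPC = (7934 − 6933)/(8400 − 7300) = 1001/1100 = 0.91
a = 6933 − 0.91(7300) = 6933 − 6643 = 290
C = 290 + 0.91(1800) = 1928
S = 1800 − 1928 = -128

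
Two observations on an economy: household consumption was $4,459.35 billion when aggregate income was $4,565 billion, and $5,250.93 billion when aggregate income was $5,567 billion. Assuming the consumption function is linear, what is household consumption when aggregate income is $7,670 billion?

MPC = (5250.93 − 4459.35)/(5567 − 4565) = 791.58/1002 = 0.79
a = 4459.35 − 0.79(4565) = 4459.35 − 3606.35 = 853
C = 853 + 0.79(7670) = 853 + 6059.3 = 6912.3

C = 6912.3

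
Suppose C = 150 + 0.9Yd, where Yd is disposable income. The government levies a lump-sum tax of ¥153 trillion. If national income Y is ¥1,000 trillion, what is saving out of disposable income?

S = -65.3

Yd = Y − T = 1000 − 153 = 847
C = 150 + 0.9(847) = 150 + 762.3 = 912.3
S = Yd − C = 847 − 912.3 = -65.3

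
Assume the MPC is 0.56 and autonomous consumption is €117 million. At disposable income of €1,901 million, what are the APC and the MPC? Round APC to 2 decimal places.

MPC = 0.56 (the slope of the consumption function)
C = 117 + 0.56(1901) = 1181.56, so APC = 1181.56/1901 = 0.62

APC = 0.62; MPC = 0.56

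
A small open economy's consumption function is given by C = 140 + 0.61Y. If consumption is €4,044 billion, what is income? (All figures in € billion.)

Y = 6400

140 + 0.61Y = 4044
0.61Y = 3904, so Y = 3904/0.61 = 6400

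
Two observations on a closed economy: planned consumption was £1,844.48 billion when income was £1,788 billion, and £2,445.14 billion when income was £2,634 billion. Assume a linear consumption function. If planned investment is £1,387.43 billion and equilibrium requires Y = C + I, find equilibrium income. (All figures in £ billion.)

MPC = (2445.14 − 1844.48)/(2634 − 1788) = 600.66/846 = 0.71
a = 1844.48 − 0.71(1788) = 575
Equilibrium: Y = 575 + 0.71Y + 1387.43
0.29Y = 1962.43, so Y = 1962.43/0.29 = 6767

Y = 6767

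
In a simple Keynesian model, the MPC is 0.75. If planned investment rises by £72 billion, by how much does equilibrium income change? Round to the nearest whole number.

ΔY ≈ 288

The multiplier is 1/(1 − MPC) = 1/0.25.
ΔY = 72/0.25 = 288.00 ≈ 288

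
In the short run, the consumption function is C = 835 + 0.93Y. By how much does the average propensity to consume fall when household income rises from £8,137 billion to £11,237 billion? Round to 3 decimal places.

ΔAPC = 0.028

At Y = 8137: C = 835 + 0.93(8137) = 8402.41, APC = 8402.41/8137 = 1.0326
At Y = 11237: C = 11285.41, APC = 11285.41/11237 = 1.0043
Fall in APC = 1.0326 − 1.0043 = 0.0283 ≈ 0.028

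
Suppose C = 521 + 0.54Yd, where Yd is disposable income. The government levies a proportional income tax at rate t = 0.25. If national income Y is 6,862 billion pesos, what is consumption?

Yd = (1 − 0.25)(6862) = 0.75(6862) = 5146.5
C = 521 + 0.54(5146.5) = 521 + 2779.11 = 3300.11

C = 3300.11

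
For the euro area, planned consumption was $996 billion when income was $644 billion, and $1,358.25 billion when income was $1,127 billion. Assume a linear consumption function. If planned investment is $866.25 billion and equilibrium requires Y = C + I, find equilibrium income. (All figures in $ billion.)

Y = 5517

MPC = (1358.25 − 996)/(1127 − 644) = 362.25/483 = 0.75
a = 996 − 0.75(644) = 513
Equilibrium: Y = 513 + 0.75Y + 866.25
0.25Y = 1379.25, so Y = 1379.25/0.25 = 5517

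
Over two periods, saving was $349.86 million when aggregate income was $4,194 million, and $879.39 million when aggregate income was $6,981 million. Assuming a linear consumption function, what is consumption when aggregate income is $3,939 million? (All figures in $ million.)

C = 3637.59

MPS = ΔS/ΔY = (879.39 − 349.86)/(6981 − 4194) = 529.53/2787 = 0.19
MPC = 1 − MPS = 0.81
Autonomous saving = 349.86 − 0.19(4194) = -447, so a = 447
C = 447 + 0.81(3939) = 447 + 3190.59 = 3637.59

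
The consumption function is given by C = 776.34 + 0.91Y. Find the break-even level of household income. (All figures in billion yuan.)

Y = 8626

At break-even, C = Y: 776.34 + 0.91Y = Y
0.09Y = 776.34, so Y = 776.34/0.09 = 8626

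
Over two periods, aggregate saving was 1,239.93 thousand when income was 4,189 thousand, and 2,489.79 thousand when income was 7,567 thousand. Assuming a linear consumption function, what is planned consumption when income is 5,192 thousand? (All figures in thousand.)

C = 3580.96

MPS = ΔS/ΔY = (2489.79 − 1239.93)/(7567 − 4189) = 1249.86/3378 = 0.37
MPC = 1 − MPS = 0.63
Autonomous saving = 1239.93 − 0.37(4189) = -310, so a = 310
C = 310 + 0.63(5192) = 310 + 3270.96 = 3580.96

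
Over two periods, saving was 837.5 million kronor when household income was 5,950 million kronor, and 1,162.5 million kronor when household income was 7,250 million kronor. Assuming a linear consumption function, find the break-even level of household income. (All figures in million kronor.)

MPS = ΔS/ΔY = (1162.5 − 837.5)/(7250 − 5950) = 325/1300 = 0.25
MPC = 1 − MPS = 0.75
From S(5950) = 837.5: −a + 0.25(5950) = 837.5, so a = 1487.5 − 837.5 = 650
Break-even (S = 0): Y = a/MPS = 650/0.25 = 2600

Y = 2600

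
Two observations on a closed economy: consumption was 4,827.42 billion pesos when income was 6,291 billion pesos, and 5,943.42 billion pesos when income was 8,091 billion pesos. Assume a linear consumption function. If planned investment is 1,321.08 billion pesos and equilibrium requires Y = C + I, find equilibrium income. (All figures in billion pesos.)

Y = 5916

MPC = (5943.42 − 4827.42)/(8091 − 6291) = 1116/1800 = 0.62
a = 4827.42 − 0.62(6291) = 927
Equilibrium: Y = 927 + 0.62Y + 1321.08
0.38Y = 2248.08, so Y = 2248.08/0.38 = 5916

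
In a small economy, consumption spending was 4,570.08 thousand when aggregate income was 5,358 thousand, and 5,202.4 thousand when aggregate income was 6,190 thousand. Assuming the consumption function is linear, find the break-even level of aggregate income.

Y = 2075

MPC = (5202.4 − 4570.08)/(6190 − 5358) = 632.32/832 = 0.76
a = 4570.08 − 0.76(5358) = 4570.08 − 4072.08 = 498
Break-even: Y = a/(1−MPC) = 498/0.24 = 2075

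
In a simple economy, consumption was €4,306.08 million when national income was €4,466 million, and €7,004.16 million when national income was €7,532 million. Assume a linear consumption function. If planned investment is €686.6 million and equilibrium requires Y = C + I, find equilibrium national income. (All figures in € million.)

MPC = (7004.16 − 4306.08)/(7532 − 4466) = 2698.08/3066 = 0.88
a = 4306.08 − 0.88(4466) = 376
Equilibrium: Y = 376 + 0.88Y + 686.6
0.12Y = 1062.6, so Y = 1062.6/0.12 = 8855

Y = 8855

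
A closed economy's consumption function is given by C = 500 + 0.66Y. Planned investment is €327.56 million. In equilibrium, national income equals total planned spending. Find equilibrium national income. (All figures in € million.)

Y = C + I = 500 + 0.66Y + 327.56
Y − 0.66Y = 827.56
0.34Y = 827.56, so Y = 827.56/0.34 = 2434

Y = 2434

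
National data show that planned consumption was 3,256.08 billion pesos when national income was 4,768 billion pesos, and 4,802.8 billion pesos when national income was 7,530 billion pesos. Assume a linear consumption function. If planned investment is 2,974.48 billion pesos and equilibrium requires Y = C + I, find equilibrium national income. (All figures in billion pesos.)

MPC = (4802.8 − 3256.08)/(7530 − 4768) = 1546.72/2762 = 0.56
a = 3256.08 − 0.56(4768) = 586
Equilibrium: Y = 586 + 0.56Y + 2974.48
0.44Y = 3560.48, so Y = 3560.48/0.44 = 8092

Y = 8092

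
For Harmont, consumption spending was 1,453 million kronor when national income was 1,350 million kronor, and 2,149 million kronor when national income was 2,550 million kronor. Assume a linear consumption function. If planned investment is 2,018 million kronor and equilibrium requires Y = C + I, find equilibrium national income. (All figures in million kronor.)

Y = 6400

MPC = (2149 − 1453)/(2550 − 1350) = 696/1200 = 0.58
a = 1453 − 0.58(1350) = 670
Equilibrium: Y = 670 + 0.58Y + 2018
0.42Y = 2688, so Y = 2688/0.42 = 6400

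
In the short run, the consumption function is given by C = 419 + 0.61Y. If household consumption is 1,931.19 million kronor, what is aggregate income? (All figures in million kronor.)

419 + 0.61Y = 1931.19
0.61Y = 1512.19, so Y = 1512.19/0.61 = 2479

Y = 2479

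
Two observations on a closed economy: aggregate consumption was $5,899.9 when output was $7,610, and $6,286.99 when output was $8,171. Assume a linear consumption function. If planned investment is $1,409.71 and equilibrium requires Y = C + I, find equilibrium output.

Y = 6641

MPC = (6286.99 − 5899.9)/(8171 − 7610) = 387.09/561 = 0.69
a = 5899.9 − 0.69(7610) = 649
Equilibrium: Y = 649 + 0.69Y + 1409.71
0.31Y = 2058.71, so Y = 2058.71/0.31 = 6641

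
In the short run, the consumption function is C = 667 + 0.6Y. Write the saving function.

S = -667 + 0.4Y

S = Y − C = Y − (667 + 0.6Y) = -667 + (1 − 0.6)Y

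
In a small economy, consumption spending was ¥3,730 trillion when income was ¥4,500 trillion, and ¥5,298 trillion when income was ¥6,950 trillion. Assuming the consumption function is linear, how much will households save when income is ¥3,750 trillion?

MPC = (5298 − 3730)/(6950 − 4500) = 1568/2450 = 0.64
a = 3730 − 0.64(4500) = 3730 − 2880 = 850
C = 850 + 0.64(3750) = 3250
S = 3750 − 3250 = 500

S = 500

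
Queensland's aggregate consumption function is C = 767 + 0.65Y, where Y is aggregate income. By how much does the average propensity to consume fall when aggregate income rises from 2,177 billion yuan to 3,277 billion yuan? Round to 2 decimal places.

ΔAPC = 0.12

At Y = 2177: C = 767 + 0.65(2177) = 2182.05, APC = 2182.05/2177 = 1.002
At Y = 3277: C = 2897.05, APC = 2897.05/3277 = 0.884
Fall in APC = 1.002 − 0.884 = 0.118 ≈ 0.12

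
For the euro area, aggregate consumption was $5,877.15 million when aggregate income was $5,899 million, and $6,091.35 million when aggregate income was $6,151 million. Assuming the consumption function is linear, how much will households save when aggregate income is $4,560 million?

S = -179

MPC = (6091.35 − 5877.15)/(6151 − 5899) = 214.2/252 = 0.85
a = 5877.15 − 0.85(5899) = 5877.15 − 5014.15 = 863
C = 863 + 0.85(4560) = 4739
S = 4560 − 4739 = -179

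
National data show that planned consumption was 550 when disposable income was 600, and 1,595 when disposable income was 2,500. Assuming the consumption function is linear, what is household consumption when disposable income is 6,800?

MPC = (1595 − 550)/(2500 − 600) = 1045/1900 = 0.55
a = 550 − 0.55(600) = 550 − 330 = 220
C = 220 + 0.55(6800) = 220 + 3740 = 3960

C = 3960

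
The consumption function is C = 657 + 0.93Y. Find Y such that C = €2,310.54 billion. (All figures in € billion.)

657 + 0.93Y = 2310.54
0.93Y = 1653.54, so Y = 1653.54/0.93 = 1778

Y = 1778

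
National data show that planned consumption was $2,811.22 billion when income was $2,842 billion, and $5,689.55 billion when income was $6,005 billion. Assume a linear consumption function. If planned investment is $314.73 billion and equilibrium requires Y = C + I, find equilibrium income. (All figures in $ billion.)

MPC = (5689.55 − 2811.22)/(6005 − 2842) = 2878.33/3163 = 0.91
a = 2811.22 − 0.91(2842) = 225
Equilibrium: Y = 225 + 0.91Y + 314.73
0.09Y = 539.73, so Y = 539.73/0.09 = 5997

Y = 5997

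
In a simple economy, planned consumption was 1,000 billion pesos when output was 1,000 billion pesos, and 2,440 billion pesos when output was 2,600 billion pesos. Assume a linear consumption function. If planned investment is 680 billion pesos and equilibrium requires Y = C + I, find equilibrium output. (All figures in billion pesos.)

MPC = (2440 − 1000)/(2600 − 1000) = 1440/1600 = 0.9
a = 1000 − 0.9(1000) = 100
Equilibrium: Y = 100 + 0.9Y + 680
0.1Y = 780, so Y = 780/0.1 = 7800

Y = 7800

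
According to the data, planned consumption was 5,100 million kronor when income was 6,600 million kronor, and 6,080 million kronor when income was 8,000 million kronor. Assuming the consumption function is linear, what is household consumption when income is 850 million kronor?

C = 1075

MPC = (6080 − 5100)/(8000 − 6600) = 980/1400 = 0.7
a = 5100 − 0.7(6600) = 5100 − 4620 = 480
C = 480 + 0.7(850) = 480 + 595 = 1075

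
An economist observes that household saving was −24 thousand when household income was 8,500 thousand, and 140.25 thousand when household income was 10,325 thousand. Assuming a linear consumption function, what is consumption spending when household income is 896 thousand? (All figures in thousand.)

C = 1604.36

MPS = ΔS/ΔY = (140.25 − (-24))/(10325 − 8500) = 164.25/1825 = 0.09
MPC = 1 − MPS = 0.91
Autonomous saving = -24 − 0.09(8500) = -789, so a = 789
C = 789 + 0.91(896) = 789 + 815.36 = 1604.36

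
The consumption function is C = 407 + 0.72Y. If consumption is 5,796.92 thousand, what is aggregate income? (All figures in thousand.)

Y = 7486

407 + 0.72Y = 5796.92
0.72Y = 5389.92, so Y = 5389.92/0.72 = 7486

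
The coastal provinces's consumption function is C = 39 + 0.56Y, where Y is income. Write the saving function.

S = Y − C = Y − (39 + 0.56Y) = -39 + (1 − 0.56)Y

S = -39 + 0.44Y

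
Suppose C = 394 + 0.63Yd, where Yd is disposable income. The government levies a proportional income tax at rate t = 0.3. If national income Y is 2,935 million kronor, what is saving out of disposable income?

S = 366.165

Yd = (1 − 0.3)(2935) = 0.7(2935) = 2054.5
C = 394 + 0.63(2054.5) = 394 + 1294.335 = 1688.335
S = Yd − C = 2054.5 − 1688.335 = 366.165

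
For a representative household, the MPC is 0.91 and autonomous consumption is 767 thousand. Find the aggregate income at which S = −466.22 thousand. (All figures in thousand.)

S = Y − C = -767 + 0.09Y
-767 + 0.09Y = -466.22, so 0.09Y = 300.78 and Y = 3342

Y = 3342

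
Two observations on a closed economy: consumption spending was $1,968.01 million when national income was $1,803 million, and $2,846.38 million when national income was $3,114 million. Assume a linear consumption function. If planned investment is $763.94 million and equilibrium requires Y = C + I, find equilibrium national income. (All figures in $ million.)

MPC = (2846.38 − 1968.01)/(3114 − 1803) = 878.37/1311 = 0.67
a = 1968.01 − 0.67(1803) = 760
Equilibrium: Y = 760 + 0.67Y + 763.94
0.33Y = 1523.94, so Y = 1523.94/0.33 = 4618

Y = 4618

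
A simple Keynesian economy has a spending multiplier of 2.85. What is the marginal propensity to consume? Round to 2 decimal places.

MPC = 0.65

k = 1/(1 − MPC), so 1 − MPC = 1/k = 1/2.85 = 0.3509
MPC = 1 − 0.3509 = 0.65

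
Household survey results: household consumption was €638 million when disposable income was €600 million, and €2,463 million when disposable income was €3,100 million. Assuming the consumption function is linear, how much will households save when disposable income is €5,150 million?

MPC = (2463 − 638)/(3100 − 600) = 1825/2500 = 0.73
a = 638 − 0.73(600) = 638 − 438 = 200
C = 200 + 0.73(5150) = 3959.5
S = 5150 − 3959.5 = 1190.5

S = 1190.5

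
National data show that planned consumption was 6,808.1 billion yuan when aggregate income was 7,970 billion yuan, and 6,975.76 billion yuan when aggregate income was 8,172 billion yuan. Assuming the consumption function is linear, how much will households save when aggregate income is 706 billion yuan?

MPC = (6975.76 − 6808.1)/(8172 − 7970) = 167.66/202 = 0.83
a = 6808.1 − 0.83(7970) = 6808.1 − 6615.1 = 193
C = 193 + 0.83(706) = 778.98
S = 706 − 778.98 = -72.98

S = -72.98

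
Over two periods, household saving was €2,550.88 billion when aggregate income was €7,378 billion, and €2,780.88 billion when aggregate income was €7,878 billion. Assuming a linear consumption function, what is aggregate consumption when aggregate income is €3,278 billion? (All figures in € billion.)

MPS = ΔS/ΔY = (2780.88 − 2550.88)/(7878 − 7378) = 230/500 = 0.46
MPC = 1 − MPS = 0.54
Autonomous saving = 2550.88 − 0.46(7378) = -843, so a = 843
C = 843 + 0.54(3278) = 843 + 1770.12 = 2613.12

C = 2613.12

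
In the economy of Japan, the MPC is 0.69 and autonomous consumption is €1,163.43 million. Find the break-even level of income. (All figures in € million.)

At break-even, C = Y: 1163.43 + 0.69Y = Y
0.31Y = 1163.43, so Y = 1163.43/0.31 = 3753

Y = 3753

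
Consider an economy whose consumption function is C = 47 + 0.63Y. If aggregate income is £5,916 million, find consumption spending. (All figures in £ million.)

C = 3774.08

C = 47 + 0.63(5916) = 47 + 3727.08 = 3774.08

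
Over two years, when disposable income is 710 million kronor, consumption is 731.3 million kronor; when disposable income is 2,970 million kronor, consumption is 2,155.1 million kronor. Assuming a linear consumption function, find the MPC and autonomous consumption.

MPC = ΔC/ΔY = (2155.1 − 731.3)/(2970 − 710) = 1423.8/2260 = 0.63
a = C − MPC·Y = 731.3 − 0.63(710) = 731.3 − 447.3 = 284

MPC = 0.63; a = 284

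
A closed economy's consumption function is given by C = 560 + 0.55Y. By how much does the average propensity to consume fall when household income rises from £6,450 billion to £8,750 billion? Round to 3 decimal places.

ΔAPC = 0.023

At Y = 6450: C = 560 + 0.55(6450) = 4107.5, APC = 4107.5/6450 = 0.6368
At Y = 8750: C = 5372.5, APC = 5372.5/8750 = 0.6140
Fall in APC = 0.6368 − 0.6140 = 0.0228 ≈ 0.023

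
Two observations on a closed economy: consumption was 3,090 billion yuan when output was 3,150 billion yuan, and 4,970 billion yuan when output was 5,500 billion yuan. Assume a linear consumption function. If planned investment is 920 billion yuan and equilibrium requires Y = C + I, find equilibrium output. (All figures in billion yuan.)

MPC = (4970 − 3090)/(5500 − 3150) = 1880/2350 = 0.8
a = 3090 − 0.8(3150) = 570
Equilibrium: Y = 570 + 0.8Y + 920
0.2Y = 1490, so Y = 1490/0.2 = 7450

Y = 7450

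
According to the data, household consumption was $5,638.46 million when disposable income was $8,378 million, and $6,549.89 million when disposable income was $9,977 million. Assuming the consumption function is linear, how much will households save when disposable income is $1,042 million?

S = -414.94

MPC = (6549.89 − 5638.46)/(9977 − 8378) = 911.43/1599 = 0.57
a = 5638.46 − 0.57(8378) = 5638.46 − 4775.46 = 863
C = 863 + 0.57(1042) = 1456.94
S = 1042 − 1456.94 = -414.94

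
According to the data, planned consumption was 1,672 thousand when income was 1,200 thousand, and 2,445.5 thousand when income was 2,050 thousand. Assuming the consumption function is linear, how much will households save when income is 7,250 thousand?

MPC = (2445.5 − 1672)/(2050 − 1200) = 773.5/850 = 0.91
a = 1672 − 0.91(1200) = 1672 − 1092 = 580
C = 580 + 0.91(7250) = 7177.5
S = 7250 − 7177.5 = 72.5

S = 72.5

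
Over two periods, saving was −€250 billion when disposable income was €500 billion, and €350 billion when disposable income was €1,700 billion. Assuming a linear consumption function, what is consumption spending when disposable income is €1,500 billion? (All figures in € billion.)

C = 1250

MPS = ΔS/ΔY = (350 − (-250))/(1700 − 500) = 600/1200 = 0.5
MPC = 1 − MPS = 0.5
Autonomous saving = -250 − 0.5(500) = -500, so a = 500
C = 500 + 0.5(1500) = 500 + 750 = 1250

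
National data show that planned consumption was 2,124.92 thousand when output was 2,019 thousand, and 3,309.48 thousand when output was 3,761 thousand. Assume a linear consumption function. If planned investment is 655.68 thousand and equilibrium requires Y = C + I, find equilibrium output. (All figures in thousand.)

Y = 4399

MPC = (3309.48 − 2124.92)/(3761 − 2019) = 1184.56/1742 = 0.68
a = 2124.92 − 0.68(2019) = 752
Equilibrium: Y = 752 + 0.68Y + 655.68
0.32Y = 1407.68, so Y = 1407.68/0.32 = 4399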